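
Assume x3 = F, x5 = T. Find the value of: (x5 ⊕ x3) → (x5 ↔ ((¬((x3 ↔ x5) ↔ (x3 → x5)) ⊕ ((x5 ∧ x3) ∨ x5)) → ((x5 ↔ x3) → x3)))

T

Substituting x3=F, x5=T:
x5 ⊕ x3 = T ⊕ F = T
x3 ↔ x5 = F ↔ T = F
x3 → x5 = F → T = T
(x3 ↔ x5) ↔ (x3 → x5) = F ↔ T = F
¬((x3 ↔ x5) ↔ (x3 → x5)) = ¬F = T
x5 ∧ x3 = T ∧ F = F
(x5 ∧ x3) ∨ x5 = F ∨ T = T
¬((x3 ↔ x5) ↔ (x3 → x5)) ⊕ ((x5 ∧ x3) ∨ x5) = T ⊕ T = F
x5 ↔ x3 = T ↔ F = F
(x5 ↔ x3) → x3 = F → F = T
(¬((x3 ↔ x5) ↔ (x3 → x5)) ⊕ ((x5 ∧ x3) ∨ x5)) → ((x5 ↔ x3) → x3) = F → T = T
x5 ↔ ((¬((x3 ↔ x5) ↔ (x3 → x5)) ⊕ ((x5 ∧ x3) ∨ x5)) → ((x5 ↔ x3) → x3)) = T ↔ T = T
(x5 ⊕ x3) → (x5 ↔ ((¬((x3 ↔ x5) ↔ (x3 → x5)) ⊕ ((x5 ∧ x3) ∨ x5)) → ((x5 ↔ x3) → x3))) = T → T = T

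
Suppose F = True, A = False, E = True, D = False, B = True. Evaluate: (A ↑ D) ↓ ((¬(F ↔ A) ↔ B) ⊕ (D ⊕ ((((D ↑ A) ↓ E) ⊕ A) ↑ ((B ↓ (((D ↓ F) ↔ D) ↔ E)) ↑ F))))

False

A ↑ D = False ↑ False = True
F ↔ A = True ↔ False = False
¬(F ↔ A) = ¬False = True
¬(F ↔ A) ↔ B = True ↔ True = True
D ↑ A = False ↑ False = True
(D ↑ A) ↓ E = True ↓ True = False
((D ↑ A) ↓ E) ⊕ A = False ⊕ False = False
D ↓ F = False ↓ True = False
(D ↓ F) ↔ D = False ↔ False = True
((D ↓ F) ↔ D) ↔ E = True ↔ True = True
B ↓ (((D ↓ F) ↔ D) ↔ E) = True ↓ True = False
(B ↓ (((D ↓ F) ↔ D) ↔ E)) ↑ F = False ↑ True = True
(((D ↑ A) ↓ E) ⊕ A) ↑ ((B ↓ (((D ↓ F) ↔ D) ↔ E)) ↑ F) = False ↑ True = True
D ⊕ ((((D ↑ A) ↓ E) ⊕ A) ↑ ((B ↓ (((D ↓ F) ↔ D) ↔ E)) ↑ F)) = False ⊕ True = True
(¬(F ↔ A) ↔ B) ⊕ (D ⊕ ((((D ↑ A) ↓ E) ⊕ A) ↑ ((B ↓ (((D ↓ F) ↔ D) ↔ E)) ↑ F))) = True ⊕ True = False
(A ↑ D) ↓ ((¬(F ↔ A) ↔ B) ⊕ (D ⊕ ((((D ↑ A) ↓ E) ⊕ A) ↑ ((B ↓ (((D ↓ F) ↔ D) ↔ E)) ↑ F)))) = True ↓ False = False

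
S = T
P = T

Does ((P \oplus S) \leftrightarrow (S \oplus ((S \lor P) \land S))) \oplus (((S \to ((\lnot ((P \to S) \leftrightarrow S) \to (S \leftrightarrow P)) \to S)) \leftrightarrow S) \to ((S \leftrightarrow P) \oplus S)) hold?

T

P \oplus S = T \oplus T = F
S \lor P = T \lor T = T
(S \lor P) \land S = T \land T = T
S \oplus ((S \lor P) \land S) = T \oplus T = F
(P \oplus S) \leftrightarrow (S \oplus ((S \lor P) \land S)) = F \leftrightarrow F = T
P \to S = T \to T = T
(P \to S) \leftrightarrow S = T \leftrightarrow T = T
\lnot ((P \to S) \leftrightarrow S) = \lnot T = F
S \leftrightarrow P = T \leftrightarrow T = T
\lnot ((P \to S) \leftrightarrow S) \to (S \leftrightarrow P) = F \to T = T
(\lnot ((P \to S) \leftrightarrow S) \to (S \leftrightarrow P)) \to S = T \to T = T
S \to ((\lnot ((P \to S) \leftrightarrow S) \to (S \leftrightarrow P)) \to S) = T \to T = T
(S \to ((\lnot ((P \to S) \leftrightarrow S) \to (S \leftrightarrow P)) \to S)) \leftrightarrow S = T \leftrightarrow T = T
S \leftrightarrow P = T \leftrightarrow T = T
(S \leftrightarrow P) \oplus S = T \oplus T = F
((S \to ((\lnot ((P \to S) \leftrightarrow S) \to (S \leftrightarrow P)) \to S)) \leftrightarrow S) \to ((S \leftrightarrow P) \oplus S) = T \to F = F
((P \oplus S) \leftrightarrow (S \oplus ((S \lor P) \land S))) \oplus (((S \to ((\lnot ((P \to S) \leftrightarrow S) \to (S \leftrightarrow P)) \to S)) \leftrightarrow S) \to ((S \leftrightarrow P) \oplus S)) = T \oplus F = T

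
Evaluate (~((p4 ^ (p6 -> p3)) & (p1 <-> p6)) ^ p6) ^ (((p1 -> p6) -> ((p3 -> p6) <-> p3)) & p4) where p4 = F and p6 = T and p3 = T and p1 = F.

F

p6 -> p3 = T -> T = T
p4 ^ (p6 -> p3) = F ^ T = T
p1 <-> p6 = F <-> T = F
(p4 ^ (p6 -> p3)) & (p1 <-> p6) = T & F = F
~((p4 ^ (p6 -> p3)) & (p1 <-> p6)) = ~F = T
~((p4 ^ (p6 -> p3)) & (p1 <-> p6)) ^ p6 = T ^ T = F
p1 -> p6 = F -> T = T
p3 -> p6 = T -> T = T
(p3 -> p6) <-> p3 = T <-> T = T
(p1 -> p6) -> ((p3 -> p6) <-> p3) = T -> T = T
((p1 -> p6) -> ((p3 -> p6) <-> p3)) & p4 = T & F = F
(~((p4 ^ (p6 -> p3)) & (p1 <-> p6)) ^ p6) ^ (((p1 -> p6) -> ((p3 -> p6) <-> p3)) & p4) = F ^ F = F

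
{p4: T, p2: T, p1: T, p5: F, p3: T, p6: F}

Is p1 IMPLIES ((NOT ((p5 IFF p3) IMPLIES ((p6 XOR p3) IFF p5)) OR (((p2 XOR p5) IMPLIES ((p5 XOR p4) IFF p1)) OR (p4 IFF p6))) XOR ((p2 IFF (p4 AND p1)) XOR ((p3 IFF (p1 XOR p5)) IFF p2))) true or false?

T

Substituting p4=T, p2=T, p1=T, p5=F, p3=T, p6=F:
p5 IFF p3 = F IFF T = F
p6 XOR p3 = F XOR T = T
(p6 XOR p3) IFF p5 = T IFF F = F
(p5 IFF p3) IMPLIES ((p6 XOR p3) IFF p5) = F IMPLIES F = T
NOT ((p5 IFF p3) IMPLIES ((p6 XOR p3) IFF p5)) = NOT T = F
p2 XOR p5 = T XOR F = T
p5 XOR p4 = F XOR T = T
(p5 XOR p4) IFF p1 = T IFF T = T
(p2 XOR p5) IMPLIES ((p5 XOR p4) IFF p1) = T IMPLIES T = T
p4 IFF p6 = T IFF F = F
((p2 XOR p5) IMPLIES ((p5 XOR p4) IFF p1)) OR (p4 IFF p6) = T OR F = T
NOT ((p5 IFF p3) IMPLIES ((p6 XOR p3) IFF p5)) OR (((p2 XOR p5) IMPLIES ((p5 XOR p4) IFF p1)) OR (p4 IFF p6)) = F OR T = T
p4 AND p1 = T AND T = T
p2 IFF (p4 AND p1) = T IFF T = T
p1 XOR p5 = T XOR F = T
p3 IFF (p1 XOR p5) = T IFF T = T
(p3 IFF (p1 XOR p5)) IFF p2 = T IFF T = T
(p2 IFF (p4 AND p1)) XOR ((p3 IFF (p1 XOR p5)) IFF p2) = T XOR T = F
(NOT ((p5 IFF p3) IMPLIES ((p6 XOR p3) IFF p5)) OR (((p2 XOR p5) IMPLIES ((p5 XOR p4) IFF p1)) OR (p4 IFF p6))) XOR ((p2 IFF (p4 AND p1)) XOR ((p3 IFF (p1 XOR p5)) IFF p2)) = T XOR F = T
p1 IMPLIES ((NOT ((p5 IFF p3) IMPLIES ((p6 XOR p3) IFF p5)) OR (((p2 XOR p5) IMPLIES ((p5 XOR p4) IFF p1)) OR (p4 IFF p6))) XOR ((p2 IFF (p4 AND p1)) XOR ((p3 IFF (p1 XOR p5)) IFF p2))) = T IMPLIES T = T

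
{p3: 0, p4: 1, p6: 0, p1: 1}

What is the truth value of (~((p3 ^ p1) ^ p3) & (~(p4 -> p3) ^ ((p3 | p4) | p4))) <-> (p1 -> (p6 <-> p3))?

0

p3 ^ p1 = 0 ^ 1 = 1
(p3 ^ p1) ^ p3 = 1 ^ 0 = 1
~((p3 ^ p1) ^ p3) = ~1 = 0
p4 -> p3 = 1 -> 0 = 0
~(p4 -> p3) = ~0 = 1
p3 | p4 = 0 | 1 = 1
(p3 | p4) | p4 = 1 | 1 = 1
~(p4 -> p3) ^ ((p3 | p4) | p4) = 1 ^ 1 = 0
~((p3 ^ p1) ^ p3) & (~(p4 -> p3) ^ ((p3 | p4) | p4)) = 0 & 0 = 0
p6 <-> p3 = 0 <-> 0 = 1
p1 -> (p6 <-> p3) = 1 -> 1 = 1
(~((p3 ^ p1) ^ p3) & (~(p4 -> p3) ^ ((p3 | p4) | p4))) <-> (p1 -> (p6 <-> p3)) = 0 <-> 1 = 0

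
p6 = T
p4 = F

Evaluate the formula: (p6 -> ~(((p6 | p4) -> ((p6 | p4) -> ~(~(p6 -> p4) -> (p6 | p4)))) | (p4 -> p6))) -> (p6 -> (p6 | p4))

Substituting p6=T, p4=F:
p6 | p4 = T | F = T
p6 | p4 = T | F = T
p6 -> p4 = T -> F = F
~(p6 -> p4) = ~F = T
p6 | p4 = T | F = T
~(p6 -> p4) -> (p6 | p4) = T -> T = T
~(~(p6 -> p4) -> (p6 | p4)) = ~T = F
(p6 | p4) -> ~(~(p6 -> p4) -> (p6 | p4)) = T -> F = F
(p6 | p4) -> ((p6 | p4) -> ~(~(p6 -> p4) -> (p6 | p4))) = T -> F = F
p4 -> p6 = F -> T = T
((p6 | p4) -> ((p6 | p4) -> ~(~(p6 -> p4) -> (p6 | p4)))) | (p4 -> p6) = F | T = T
~(((p6 | p4) -> ((p6 | p4) -> ~(~(p6 -> p4) -> (p6 | p4)))) | (p4 -> p6)) = ~T = F
p6 -> ~(((p6 | p4) -> ((p6 | p4) -> ~(~(p6 -> p4) -> (p6 | p4)))) | (p4 -> p6)) = T -> F = F
p6 | p4 = T | F = T
p6 -> (p6 | p4) = T -> T = T
(p6 -> ~(((p6 | p4) -> ((p6 | p4) -> ~(~(p6 -> p4) -> (p6 | p4)))) | (p4 -> p6))) -> (p6 -> (p6 | p4)) = F -> T = T

T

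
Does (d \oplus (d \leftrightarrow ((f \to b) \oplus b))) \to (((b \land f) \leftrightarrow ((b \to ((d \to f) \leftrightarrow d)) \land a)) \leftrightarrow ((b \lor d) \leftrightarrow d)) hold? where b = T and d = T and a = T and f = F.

T

f \to b = F \to T = T
(f \to b) \oplus b = T \oplus T = F
d \leftrightarrow ((f \to b) \oplus b) = T \leftrightarrow F = F
d \oplus (d \leftrightarrow ((f \to b) \oplus b)) = T \oplus F = T
b \land f = T \land F = F
d \to f = T \to F = F
(d \to f) \leftrightarrow d = F \leftrightarrow T = F
b \to ((d \to f) \leftrightarrow d) = T \to F = F
(b \to ((d \to f) \leftrightarrow d)) \land a = F \land T = F
(b \land f) \leftrightarrow ((b \to ((d \to f) \leftrightarrow d)) \land a) = F \leftrightarrow F = T
b \lor d = T \lor T = T
(b \lor d) \leftrightarrow d = T \leftrightarrow T = T
((b \land f) \leftrightarrow ((b \to ((d \to f) \leftrightarrow d)) \land a)) \leftrightarrow ((b \lor d) \leftrightarrow d) = T \leftrightarrow T = T
(d \oplus (d \leftrightarrow ((f \to b) \oplus b))) \to (((b \land f) \leftrightarrow ((b \to ((d \to f) \leftrightarrow d)) \land a)) \leftrightarrow ((b \lor d) \leftrightarrow d)) = T \to T = T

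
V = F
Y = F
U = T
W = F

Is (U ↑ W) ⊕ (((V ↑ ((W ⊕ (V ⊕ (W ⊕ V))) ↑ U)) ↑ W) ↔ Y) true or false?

T

U ↑ W = T ↑ F = T
W ⊕ V = F ⊕ F = F
V ⊕ (W ⊕ V) = F ⊕ F = F
W ⊕ (V ⊕ (W ⊕ V)) = F ⊕ F = F
(W ⊕ (V ⊕ (W ⊕ V))) ↑ U = F ↑ T = T
V ↑ ((W ⊕ (V ⊕ (W ⊕ V))) ↑ U) = F ↑ T = T
(V ↑ ((W ⊕ (V ⊕ (W ⊕ V))) ↑ U)) ↑ W = T ↑ F = T
((V ↑ ((W ⊕ (V ⊕ (W ⊕ V))) ↑ U)) ↑ W) ↔ Y = T ↔ F = F
(U ↑ W) ⊕ (((V ↑ ((W ⊕ (V ⊕ (W ⊕ V))) ↑ U)) ↑ W) ↔ Y) = T ⊕ F = T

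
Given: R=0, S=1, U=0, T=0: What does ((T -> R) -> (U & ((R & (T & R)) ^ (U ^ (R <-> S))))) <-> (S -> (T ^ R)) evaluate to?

1

Substituting R=0, S=1, U=0, T=0:
T -> R = 0 -> 0 = 1
T & R = 0 & 0 = 0
R & (T & R) = 0 & 0 = 0
R <-> S = 0 <-> 1 = 0
U ^ (R <-> S) = 0 ^ 0 = 0
(R & (T & R)) ^ (U ^ (R <-> S)) = 0 ^ 0 = 0
U & ((R & (T & R)) ^ (U ^ (R <-> S))) = 0 & 0 = 0
(T -> R) -> (U & ((R & (T & R)) ^ (U ^ (R <-> S)))) = 1 -> 0 = 0
T ^ R = 0 ^ 0 = 0
S -> (T ^ R) = 1 -> 0 = 0
((T -> R) -> (U & ((R & (T & R)) ^ (U ^ (R <-> S))))) <-> (S -> (T ^ R)) = 0 <-> 0 = 1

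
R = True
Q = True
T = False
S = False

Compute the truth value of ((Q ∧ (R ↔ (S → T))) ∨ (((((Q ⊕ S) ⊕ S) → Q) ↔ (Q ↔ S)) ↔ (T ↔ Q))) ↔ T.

False

S → T = False → False = True
R ↔ (S → T) = True ↔ True = True
Q ∧ (R ↔ (S → T)) = True ∧ True = True
Q ⊕ S = True ⊕ False = True
(Q ⊕ S) ⊕ S = True ⊕ False = True
((Q ⊕ S) ⊕ S) → Q = True → True = True
Q ↔ S = True ↔ False = False
(((Q ⊕ S) ⊕ S) → Q) ↔ (Q ↔ S) = True ↔ False = False
T ↔ Q = False ↔ True = False
((((Q ⊕ S) ⊕ S) → Q) ↔ (Q ↔ S)) ↔ (T ↔ Q) = False ↔ False = True
(Q ∧ (R ↔ (S → T))) ∨ (((((Q ⊕ S) ⊕ S) → Q) ↔ (Q ↔ S)) ↔ (T ↔ Q)) = True ∨ True = True
((Q ∧ (R ↔ (S → T))) ∨ (((((Q ⊕ S) ⊕ S) → Q) ↔ (Q ↔ S)) ↔ (T ↔ Q))) ↔ T = True ↔ False = False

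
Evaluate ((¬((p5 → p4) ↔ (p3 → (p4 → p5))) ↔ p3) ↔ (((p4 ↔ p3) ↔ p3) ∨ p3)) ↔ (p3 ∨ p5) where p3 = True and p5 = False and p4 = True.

p5 → p4 = False → True = True
p4 → p5 = True → False = False
p3 → (p4 → p5) = True → False = False
(p5 → p4) ↔ (p3 → (p4 → p5)) = True ↔ False = False
¬((p5 → p4) ↔ (p3 → (p4 → p5))) = ¬False = True
¬((p5 → p4) ↔ (p3 → (p4 → p5))) ↔ p3 = True ↔ True = True
p4 ↔ p3 = True ↔ True = True
(p4 ↔ p3) ↔ p3 = True ↔ True = True
((p4 ↔ p3) ↔ p3) ∨ p3 = True ∨ True = True
(¬((p5 → p4) ↔ (p3 → (p4 → p5))) ↔ p3) ↔ (((p4 ↔ p3) ↔ p3) ∨ p3) = True ↔ True = True
p3 ∨ p5 = True ∨ False = True
((¬((p5 → p4) ↔ (p3 → (p4 → p5))) ↔ p3) ↔ (((p4 ↔ p3) ↔ p3) ∨ p3)) ↔ (p3 ∨ p5) = True ↔ True = True

True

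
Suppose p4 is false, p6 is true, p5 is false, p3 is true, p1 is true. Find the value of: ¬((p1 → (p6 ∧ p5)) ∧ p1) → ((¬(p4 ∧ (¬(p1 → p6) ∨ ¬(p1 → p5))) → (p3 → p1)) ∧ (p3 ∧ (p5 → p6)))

p6 ∧ p5 = T ∧ F = F
p1 → (p6 ∧ p5) = T → F = F
(p1 → (p6 ∧ p5)) ∧ p1 = F ∧ T = F
¬((p1 → (p6 ∧ p5)) ∧ p1) = ¬F = T
p1 → p6 = T → T = T
¬(p1 → p6) = ¬T = F
p1 → p5 = T → F = F
¬(p1 → p5) = ¬F = T
¬(p1 → p6) ∨ ¬(p1 → p5) = F ∨ T = T
p4 ∧ (¬(p1 → p6) ∨ ¬(p1 → p5)) = F ∧ T = F
¬(p4 ∧ (¬(p1 → p6) ∨ ¬(p1 → p5))) = ¬F = T
p3 → p1 = T → T = T
¬(p4 ∧ (¬(p1 → p6) ∨ ¬(p1 → p5))) → (p3 → p1) = T → T = T
p5 → p6 = F → T = T
p3 ∧ (p5 → p6) = T ∧ T = T
(¬(p4 ∧ (¬(p1 → p6) ∨ ¬(p1 → p5))) → (p3 → p1)) ∧ (p3 ∧ (p5 → p6)) = T ∧ T = T
¬((p1 → (p6 ∧ p5)) ∧ p1) → ((¬(p4 ∧ (¬(p1 → p6) ∨ ¬(p1 → p5))) → (p3 → p1)) ∧ (p3 ∧ (p5 → p6))) = T → T = T

T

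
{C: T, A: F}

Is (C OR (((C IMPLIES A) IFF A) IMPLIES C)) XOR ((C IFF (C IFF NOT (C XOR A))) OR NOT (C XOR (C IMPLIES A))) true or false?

T

C IMPLIES A = T IMPLIES F = F
(C IMPLIES A) IFF A = F IFF F = T
((C IMPLIES A) IFF A) IMPLIES C = T IMPLIES T = T
C OR (((C IMPLIES A) IFF A) IMPLIES C) = T OR T = T
C XOR A = T XOR F = T
NOT (C XOR A) = NOT T = F
C IFF NOT (C XOR A) = T IFF F = F
C IFF (C IFF NOT (C XOR A)) = T IFF F = F
C IMPLIES A = T IMPLIES F = F
C XOR (C IMPLIES A) = T XOR F = T
NOT (C XOR (C IMPLIES A)) = NOT T = F
(C IFF (C IFF NOT (C XOR A))) OR NOT (C XOR (C IMPLIES A)) = F OR F = F
(C OR (((C IMPLIES A) IFF A) IMPLIES C)) XOR ((C IFF (C IFF NOT (C XOR A))) OR NOT (C XOR (C IMPLIES A))) = T XOR F = T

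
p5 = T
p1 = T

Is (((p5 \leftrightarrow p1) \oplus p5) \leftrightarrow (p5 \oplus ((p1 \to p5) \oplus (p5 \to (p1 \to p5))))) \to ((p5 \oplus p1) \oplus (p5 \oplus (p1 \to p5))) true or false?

T

p5 \leftrightarrow p1 = T \leftrightarrow T = T
(p5 \leftrightarrow p1) \oplus p5 = T \oplus T = F
p1 \to p5 = T \to T = T
p1 \to p5 = T \to T = T
p5 \to (p1 \to p5) = T \to T = T
(p1 \to p5) \oplus (p5 \to (p1 \to p5)) = T \oplus T = F
p5 \oplus ((p1 \to p5) \oplus (p5 \to (p1 \to p5))) = T \oplus F = T
((p5 \leftrightarrow p1) \oplus p5) \leftrightarrow (p5 \oplus ((p1 \to p5) \oplus (p5 \to (p1 \to p5)))) = F \leftrightarrow T = F
p5 \oplus p1 = T \oplus T = F
p1 \to p5 = T \to T = T
p5 \oplus (p1 \to p5) = T \oplus T = F
(p5 \oplus p1) \oplus (p5 \oplus (p1 \to p5)) = F \oplus F = F
(((p5 \leftrightarrow p1) \oplus p5) \leftrightarrow (p5 \oplus ((p1 \to p5) \oplus (p5 \to (p1 \to p5))))) \to ((p5 \oplus p1) \oplus (p5 \oplus (p1 \to p5))) = F \to F = T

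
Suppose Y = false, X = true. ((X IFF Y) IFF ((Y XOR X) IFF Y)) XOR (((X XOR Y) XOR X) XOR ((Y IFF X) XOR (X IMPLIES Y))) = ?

true

X IFF Y = true IFF false = false
Y XOR X = false XOR true = true
(Y XOR X) IFF Y = true IFF false = false
(X IFF Y) IFF ((Y XOR X) IFF Y) = false IFF false = true
X XOR Y = true XOR false = true
(X XOR Y) XOR X = true XOR true = false
Y IFF X = false IFF true = false
X IMPLIES Y = true IMPLIES false = false
(Y IFF X) XOR (X IMPLIES Y) = false XOR false = false
((X XOR Y) XOR X) XOR ((Y IFF X) XOR (X IMPLIES Y)) = false XOR false = false
((X IFF Y) IFF ((Y XOR X) IFF Y)) XOR (((X XOR Y) XOR X) XOR ((Y IFF X) XOR (X IMPLIES Y))) = true XOR false = true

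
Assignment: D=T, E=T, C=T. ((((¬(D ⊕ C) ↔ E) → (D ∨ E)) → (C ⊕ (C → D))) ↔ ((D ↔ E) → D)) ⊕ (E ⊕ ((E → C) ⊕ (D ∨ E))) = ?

D ⊕ C = T ⊕ T = F
¬(D ⊕ C) = ¬F = T
¬(D ⊕ C) ↔ E = T ↔ T = T
D ∨ E = T ∨ T = T
(¬(D ⊕ C) ↔ E) → (D ∨ E) = T → T = T
C → D = T → T = T
C ⊕ (C → D) = T ⊕ T = F
((¬(D ⊕ C) ↔ E) → (D ∨ E)) → (C ⊕ (C → D)) = T → F = F
D ↔ E = T ↔ T = T
(D ↔ E) → D = T → T = T
(((¬(D ⊕ C) ↔ E) → (D ∨ E)) → (C ⊕ (C → D))) ↔ ((D ↔ E) → D) = F ↔ T = F
E → C = T → T = T
D ∨ E = T ∨ T = T
(E → C) ⊕ (D ∨ E) = T ⊕ T = F
E ⊕ ((E → C) ⊕ (D ∨ E)) = T ⊕ F = T
((((¬(D ⊕ C) ↔ E) → (D ∨ E)) → (C ⊕ (C → D))) ↔ ((D ↔ E) → D)) ⊕ (E ⊕ ((E → C) ⊕ (D ∨ E))) = F ⊕ T = T

T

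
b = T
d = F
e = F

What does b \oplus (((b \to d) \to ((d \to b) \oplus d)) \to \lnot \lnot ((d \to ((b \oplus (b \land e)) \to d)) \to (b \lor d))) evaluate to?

F

Substituting b=T, d=F, e=F:
b \to d = T \to F = F
d \to b = F \to T = T
(d \to b) \oplus d = T \oplus F = T
(b \to d) \to ((d \to b) \oplus d) = F \to T = T
b \land e = T \land F = F
b \oplus (b \land e) = T \oplus F = T
(b \oplus (b \land e)) \to d = T \to F = F
d \to ((b \oplus (b \land e)) \to d) = F \to F = T
b \lor d = T \lor F = T
(d \to ((b \oplus (b \land e)) \to d)) \to (b \lor d) = T \to T = T
\lnot ((d \to ((b \oplus (b \land e)) \to d)) \to (b \lor d)) = \lnot T = F
\lnot \lnot ((d \to ((b \oplus (b \land e)) \to d)) \to (b \lor d)) = \lnot F = T
((b \to d) \to ((d \to b) \oplus d)) \to \lnot \lnot ((d \to ((b \oplus (b \land e)) \to d)) \to (b \lor d)) = T \to T = T
b \oplus (((b \to d) \to ((d \to b) \oplus d)) \to \lnot \lnot ((d \to ((b \oplus (b \land e)) \to d)) \to (b \lor d))) = T \oplus T = F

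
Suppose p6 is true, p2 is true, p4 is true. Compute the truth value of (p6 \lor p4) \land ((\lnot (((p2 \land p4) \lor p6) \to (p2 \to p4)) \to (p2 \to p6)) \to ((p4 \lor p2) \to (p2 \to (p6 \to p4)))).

Substituting p6=\text{True}, p2=\text{True}, p4=\text{True}:
p6 \lor p4 = \text{True} \lor \text{True} = \text{True}
p2 \land p4 = \text{True} \land \text{True} = \text{True}
(p2 \land p4) \lor p6 = \text{True} \lor \text{True} = \text{True}
p2 \to p4 = \text{True} \to \text{True} = \text{True}
((p2 \land p4) \lor p6) \to (p2 \to p4) = \text{True} \to \text{True} = \text{True}
\lnot (((p2 \land p4) \lor p6) \to (p2 \to p4)) = \lnot \text{True} = \text{False}
p2 \to p6 = \text{True} \to \text{True} = \text{True}
\lnot (((p2 \land p4) \lor p6) \to (p2 \to p4)) \to (p2 \to p6) = \text{False} \to \text{True} = \text{True}
p4 \lor p2 = \text{True} \lor \text{True} = \text{True}
p6 \to p4 = \text{True} \to \text{True} = \text{True}
p2 \to (p6 \to p4) = \text{True} \to \text{True} = \text{True}
(p4 \lor p2) \to (p2 \to (p6 \to p4)) = \text{True} \to \text{True} = \text{True}
(\lnot (((p2 \land p4) \lor p6) \to (p2 \to p4)) \to (p2 \to p6)) \to ((p4 \lor p2) \to (p2 \to (p6 \to p4))) = \text{True} \to \text{True} = \text{True}
(p6 \lor p4) \land ((\lnot (((p2 \land p4) \lor p6) \to (p2 \to p4)) \to (p2 \to p6)) \to ((p4 \lor p2) \to (p2 \to (p6 \to p4)))) = \text{True} \land \text{True} = \text{True}

\text{True}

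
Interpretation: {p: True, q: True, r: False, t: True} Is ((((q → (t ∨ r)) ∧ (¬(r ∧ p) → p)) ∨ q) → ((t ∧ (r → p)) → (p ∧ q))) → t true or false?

Substituting p=True, q=True, r=False, t=True:
t ∨ r = True ∨ False = True
q → (t ∨ r) = True → True = True
r ∧ p = False ∧ True = False
¬(r ∧ p) = ¬False = True
¬(r ∧ p) → p = True → True = True
(q → (t ∨ r)) ∧ (¬(r ∧ p) → p) = True ∧ True = True
((q → (t ∨ r)) ∧ (¬(r ∧ p) → p)) ∨ q = True ∨ True = True
r → p = False → True = True
t ∧ (r → p) = True ∧ True = True
p ∧ q = True ∧ True = True
(t ∧ (r → p)) → (p ∧ q) = True → True = True
(((q → (t ∨ r)) ∧ (¬(r ∧ p) → p)) ∨ q) → ((t ∧ (r → p)) → (p ∧ q)) = True → True = True
((((q → (t ∨ r)) ∧ (¬(r ∧ p) → p)) ∨ q) → ((t ∧ (r → p)) → (p ∧ q))) → t = True → True = True

True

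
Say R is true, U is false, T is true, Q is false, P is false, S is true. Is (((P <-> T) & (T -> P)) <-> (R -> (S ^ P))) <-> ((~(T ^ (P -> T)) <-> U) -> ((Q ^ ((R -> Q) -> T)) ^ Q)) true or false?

P <-> T = False <-> True = False
T -> P = True -> False = False
(P <-> T) & (T -> P) = False & False = False
S ^ P = True ^ False = True
R -> (S ^ P) = True -> True = True
((P <-> T) & (T -> P)) <-> (R -> (S ^ P)) = False <-> True = False
P -> T = False -> True = True
T ^ (P -> T) = True ^ True = False
~(T ^ (P -> T)) = ~False = True
~(T ^ (P -> T)) <-> U = True <-> False = False
R -> Q = True -> False = False
(R -> Q) -> T = False -> True = True
Q ^ ((R -> Q) -> T) = False ^ True = True
(Q ^ ((R -> Q) -> T)) ^ Q = True ^ False = True
(~(T ^ (P -> T)) <-> U) -> ((Q ^ ((R -> Q) -> T)) ^ Q) = False -> True = True
(((P <-> T) & (T -> P)) <-> (R -> (S ^ P))) <-> ((~(T ^ (P -> T)) <-> U) -> ((Q ^ ((R -> Q) -> T)) ^ Q)) = False <-> True = False

False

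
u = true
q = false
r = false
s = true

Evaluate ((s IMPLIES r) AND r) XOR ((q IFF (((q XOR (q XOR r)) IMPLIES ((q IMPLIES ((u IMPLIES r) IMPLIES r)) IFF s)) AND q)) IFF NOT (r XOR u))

false

s IMPLIES r = true IMPLIES false = false
(s IMPLIES r) AND r = false AND false = false
q XOR r = false XOR false = false
q XOR (q XOR r) = false XOR false = false
u IMPLIES r = true IMPLIES false = false
(u IMPLIES r) IMPLIES r = false IMPLIES false = true
q IMPLIES ((u IMPLIES r) IMPLIES r) = false IMPLIES true = true
(q IMPLIES ((u IMPLIES r) IMPLIES r)) IFF s = true IFF true = true
(q XOR (q XOR r)) IMPLIES ((q IMPLIES ((u IMPLIES r) IMPLIES r)) IFF s) = false IMPLIES true = true
((q XOR (q XOR r)) IMPLIES ((q IMPLIES ((u IMPLIES r) IMPLIES r)) IFF s)) AND q = true AND false = false
q IFF (((q XOR (q XOR r)) IMPLIES ((q IMPLIES ((u IMPLIES r) IMPLIES r)) IFF s)) AND q) = false IFF false = true
r XOR u = false XOR true = true
NOT (r XOR u) = NOT true = false
(q IFF (((q XOR (q XOR r)) IMPLIES ((q IMPLIES ((u IMPLIES r) IMPLIES r)) IFF s)) AND q)) IFF NOT (r XOR u) = true IFF false = false
((s IMPLIES r) AND r) XOR ((q IFF (((q XOR (q XOR r)) IMPLIES ((q IMPLIES ((u IMPLIES r) IMPLIES r)) IFF s)) AND q)) IFF NOT (r XOR u)) = false XOR false = false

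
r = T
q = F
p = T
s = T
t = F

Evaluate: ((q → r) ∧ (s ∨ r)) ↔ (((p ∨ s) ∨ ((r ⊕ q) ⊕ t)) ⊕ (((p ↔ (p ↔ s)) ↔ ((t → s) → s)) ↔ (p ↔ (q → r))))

F

q → r = F → T = T
s ∨ r = T ∨ T = T
(q → r) ∧ (s ∨ r) = T ∧ T = T
p ∨ s = T ∨ T = T
r ⊕ q = T ⊕ F = T
(r ⊕ q) ⊕ t = T ⊕ F = T
(p ∨ s) ∨ ((r ⊕ q) ⊕ t) = T ∨ T = T
p ↔ s = T ↔ T = T
p ↔ (p ↔ s) = T ↔ T = T
t → s = F → T = T
(t → s) → s = T → T = T
(p ↔ (p ↔ s)) ↔ ((t → s) → s) = T ↔ T = T
q → r = F → T = T
p ↔ (q → r) = T ↔ T = T
((p ↔ (p ↔ s)) ↔ ((t → s) → s)) ↔ (p ↔ (q → r)) = T ↔ T = T
((p ∨ s) ∨ ((r ⊕ q) ⊕ t)) ⊕ (((p ↔ (p ↔ s)) ↔ ((t → s) → s)) ↔ (p ↔ (q → r))) = T ⊕ T = F
((q → r) ∧ (s ∨ r)) ↔ (((p ∨ s) ∨ ((r ⊕ q) ⊕ t)) ⊕ (((p ↔ (p ↔ s)) ↔ ((t → s) → s)) ↔ (p ↔ (q → r)))) = T ↔ F = F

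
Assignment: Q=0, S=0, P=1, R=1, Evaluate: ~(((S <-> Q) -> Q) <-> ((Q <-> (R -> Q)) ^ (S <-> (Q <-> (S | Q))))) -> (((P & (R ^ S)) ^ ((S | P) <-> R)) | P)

S <-> Q = 0 <-> 0 = 1
(S <-> Q) -> Q = 1 -> 0 = 0
R -> Q = 1 -> 0 = 0
Q <-> (R -> Q) = 0 <-> 0 = 1
S | Q = 0 | 0 = 0
Q <-> (S | Q) = 0 <-> 0 = 1
S <-> (Q <-> (S | Q)) = 0 <-> 1 = 0
(Q <-> (R -> Q)) ^ (S <-> (Q <-> (S | Q))) = 1 ^ 0 = 1
((S <-> Q) -> Q) <-> ((Q <-> (R -> Q)) ^ (S <-> (Q <-> (S | Q)))) = 0 <-> 1 = 0
~(((S <-> Q) -> Q) <-> ((Q <-> (R -> Q)) ^ (S <-> (Q <-> (S | Q))))) = ~0 = 1
R ^ S = 1 ^ 0 = 1
P & (R ^ S) = 1 & 1 = 1
S | P = 0 | 1 = 1
(S | P) <-> R = 1 <-> 1 = 1
(P & (R ^ S)) ^ ((S | P) <-> R) = 1 ^ 1 = 0
((P & (R ^ S)) ^ ((S | P) <-> R)) | P = 0 | 1 = 1
~(((S <-> Q) -> Q) <-> ((Q <-> (R -> Q)) ^ (S <-> (Q <-> (S | Q))))) -> (((P & (R ^ S)) ^ ((S | P) <-> R)) | P) = 1 -> 1 = 1

1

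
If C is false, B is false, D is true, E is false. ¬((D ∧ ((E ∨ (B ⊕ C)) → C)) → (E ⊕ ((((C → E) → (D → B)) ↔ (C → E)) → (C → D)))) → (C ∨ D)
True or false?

B ⊕ C = F ⊕ F = F
E ∨ (B ⊕ C) = F ∨ F = F
(E ∨ (B ⊕ C)) → C = F → F = T
D ∧ ((E ∨ (B ⊕ C)) → C) = T ∧ T = T
C → E = F → F = T
D → B = T → F = F
(C → E) → (D → B) = T → F = F
C → E = F → F = T
((C → E) → (D → B)) ↔ (C → E) = F ↔ T = F
C → D = F → T = T
(((C → E) → (D → B)) ↔ (C → E)) → (C → D) = F → T = T
E ⊕ ((((C → E) → (D → B)) ↔ (C → E)) → (C → D)) = F ⊕ T = T
(D ∧ ((E ∨ (B ⊕ C)) → C)) → (E ⊕ ((((C → E) → (D → B)) ↔ (C → E)) → (C → D))) = T → T = T
¬((D ∧ ((E ∨ (B ⊕ C)) → C)) → (E ⊕ ((((C → E) → (D → B)) ↔ (C → E)) → (C → D)))) = ¬T = F
C ∨ D = F ∨ T = T
¬((D ∧ ((E ∨ (B ⊕ C)) → C)) → (E ⊕ ((((C → E) → (D → B)) ↔ (C → E)) → (C → D)))) → (C ∨ D) = F → T = T

T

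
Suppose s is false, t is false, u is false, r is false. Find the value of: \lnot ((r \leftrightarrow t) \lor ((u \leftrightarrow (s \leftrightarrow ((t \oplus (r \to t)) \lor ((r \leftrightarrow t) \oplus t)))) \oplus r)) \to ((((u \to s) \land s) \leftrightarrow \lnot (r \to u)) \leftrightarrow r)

Substituting s=\text{False}, t=\text{False}, u=\text{False}, r=\text{False}:
r \leftrightarrow t = \text{False} \leftrightarrow \text{False} = \text{True}
r \to t = \text{False} \to \text{False} = \text{True}
t \oplus (r \to t) = \text{False} \oplus \text{True} = \text{True}
r \leftrightarrow t = \text{False} \leftrightarrow \text{False} = \text{True}
(r \leftrightarrow t) \oplus t = \text{True} \oplus \text{False} = \text{True}
(t \oplus (r \to t)) \lor ((r \leftrightarrow t) \oplus t) = \text{True} \lor \text{True} = \text{True}
s \leftrightarrow ((t \oplus (r \to t)) \lor ((r \leftrightarrow t) \oplus t)) = \text{False} \leftrightarrow \text{True} = \text{False}
u \leftrightarrow (s \leftrightarrow ((t \oplus (r \to t)) \lor ((r \leftrightarrow t) \oplus t))) = \text{False} \leftrightarrow \text{False} = \text{True}
(u \leftrightarrow (s \leftrightarrow ((t \oplus (r \to t)) \lor ((r \leftrightarrow t) \oplus t)))) \oplus r = \text{True} \oplus \text{False} = \text{True}
(r \leftrightarrow t) \lor ((u \leftrightarrow (s \leftrightarrow ((t \oplus (r \to t)) \lor ((r \leftrightarrow t) \oplus t)))) \oplus r) = \text{True} \lor \text{True} = \text{True}
\lnot ((r \leftrightarrow t) \lor ((u \leftrightarrow (s \leftrightarrow ((t \oplus (r \to t)) \lor ((r \leftrightarrow t) \oplus t)))) \oplus r)) = \lnot \text{True} = \text{False}
u \to s = \text{False} \to \text{False} = \text{True}
(u \to s) \land s = \text{True} \land \text{False} = \text{False}
r \to u = \text{False} \to \text{False} = \text{True}
\lnot (r \to u) = \lnot \text{True} = \text{False}
((u \to s) \land s) \leftrightarrow \lnot (r \to u) = \text{False} \leftrightarrow \text{False} = \text{True}
(((u \to s) \land s) \leftrightarrow \lnot (r \to u)) \leftrightarrow r = \text{True} \leftrightarrow \text{False} = \text{False}
\lnot ((r \leftrightarrow t) \lor ((u \leftrightarrow (s \leftrightarrow ((t \oplus (r \to t)) \lor ((r \leftrightarrow t) \oplus t)))) \oplus r)) \to ((((u \to s) \land s) \leftrightarrow \lnot (r \to u)) \leftrightarrow r) = \text{False} \to \text{False} = \text{True}

\text{True}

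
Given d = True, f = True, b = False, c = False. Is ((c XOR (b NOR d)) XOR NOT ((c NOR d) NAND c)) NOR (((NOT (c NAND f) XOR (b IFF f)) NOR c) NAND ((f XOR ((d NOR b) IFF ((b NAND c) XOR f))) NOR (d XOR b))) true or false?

b NOR d = False NOR True = False
c XOR (b NOR d) = False XOR False = False
c NOR d = False NOR True = False
(c NOR d) NAND c = False NAND False = True
NOT ((c NOR d) NAND c) = NOT True = False
(c XOR (b NOR d)) XOR NOT ((c NOR d) NAND c) = False XOR False = False
c NAND f = False NAND True = True
NOT (c NAND f) = NOT True = False
b IFF f = False IFF True = False
NOT (c NAND f) XOR (b IFF f) = False XOR False = False
(NOT (c NAND f) XOR (b IFF f)) NOR c = False NOR False = True
d NOR b = True NOR False = False
b NAND c = False NAND False = True
(b NAND c) XOR f = True XOR True = False
(d NOR b) IFF ((b NAND c) XOR f) = False IFF False = True
f XOR ((d NOR b) IFF ((b NAND c) XOR f)) = True XOR True = False
d XOR b = True XOR False = True
(f XOR ((d NOR b) IFF ((b NAND c) XOR f))) NOR (d XOR b) = False NOR True = False
((NOT (c NAND f) XOR (b IFF f)) NOR c) NAND ((f XOR ((d NOR b) IFF ((b NAND c) XOR f))) NOR (d XOR b)) = True NAND False = True
((c XOR (b NOR d)) XOR NOT ((c NOR d) NAND c)) NOR (((NOT (c NAND f) XOR (b IFF f)) NOR c) NAND ((f XOR ((d NOR b) IFF ((b NAND c) XOR f))) NOR (d XOR b))) = False NOR True = False

False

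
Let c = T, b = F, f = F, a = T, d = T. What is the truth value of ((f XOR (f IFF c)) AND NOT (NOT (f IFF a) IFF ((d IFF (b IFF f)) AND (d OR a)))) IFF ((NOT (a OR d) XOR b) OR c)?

Substituting c=T, b=F, f=F, a=T, d=T:
f IFF c = F IFF T = F
f XOR (f IFF c) = F XOR F = F
f IFF a = F IFF T = F
NOT (f IFF a) = NOT F = T
b IFF f = F IFF F = T
d IFF (b IFF f) = T IFF T = T
d OR a = T OR T = T
(d IFF (b IFF f)) AND (d OR a) = T AND T = T
NOT (f IFF a) IFF ((d IFF (b IFF f)) AND (d OR a)) = T IFF T = T
NOT (NOT (f IFF a) IFF ((d IFF (b IFF f)) AND (d OR a))) = NOT T = F
(f XOR (f IFF c)) AND NOT (NOT (f IFF a) IFF ((d IFF (b IFF f)) AND (d OR a))) = F AND F = F
a OR d = T OR T = T
NOT (a OR d) = NOT T = F
NOT (a OR d) XOR b = F XOR F = F
(NOT (a OR d) XOR b) OR c = F OR T = T
((f XOR (f IFF c)) AND NOT (NOT (f IFF a) IFF ((d IFF (b IFF f)) AND (d OR a)))) IFF ((NOT (a OR d) XOR b) OR c) = F IFF T = F

F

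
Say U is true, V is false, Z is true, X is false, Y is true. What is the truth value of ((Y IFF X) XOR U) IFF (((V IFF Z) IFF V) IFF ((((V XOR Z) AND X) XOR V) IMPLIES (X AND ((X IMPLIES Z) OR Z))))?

True

Y IFF X = True IFF False = False
(Y IFF X) XOR U = False XOR True = True
V IFF Z = False IFF True = False
(V IFF Z) IFF V = False IFF False = True
V XOR Z = False XOR True = True
(V XOR Z) AND X = True AND False = False
((V XOR Z) AND X) XOR V = False XOR False = False
X IMPLIES Z = False IMPLIES True = True
(X IMPLIES Z) OR Z = True OR True = True
X AND ((X IMPLIES Z) OR Z) = False AND True = False
(((V XOR Z) AND X) XOR V) IMPLIES (X AND ((X IMPLIES Z) OR Z)) = False IMPLIES False = True
((V IFF Z) IFF V) IFF ((((V XOR Z) AND X) XOR V) IMPLIES (X AND ((X IMPLIES Z) OR Z))) = True IFF True = True
((Y IFF X) XOR U) IFF (((V IFF Z) IFF V) IFF ((((V XOR Z) AND X) XOR V) IMPLIES (X AND ((X IMPLIES Z) OR Z)))) = True IFF True = True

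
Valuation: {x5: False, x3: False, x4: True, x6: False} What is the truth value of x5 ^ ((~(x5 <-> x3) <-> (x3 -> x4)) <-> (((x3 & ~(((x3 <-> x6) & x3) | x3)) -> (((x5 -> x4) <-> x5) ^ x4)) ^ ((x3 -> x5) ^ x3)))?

True

x5 <-> x3 = False <-> False = True
~(x5 <-> x3) = ~True = False
x3 -> x4 = False -> True = True
~(x5 <-> x3) <-> (x3 -> x4) = False <-> True = False
x3 <-> x6 = False <-> False = True
(x3 <-> x6) & x3 = True & False = False
((x3 <-> x6) & x3) | x3 = False | False = False
~(((x3 <-> x6) & x3) | x3) = ~False = True
x3 & ~(((x3 <-> x6) & x3) | x3) = False & True = False
x5 -> x4 = False -> True = True
(x5 -> x4) <-> x5 = True <-> False = False
((x5 -> x4) <-> x5) ^ x4 = False ^ True = True
(x3 & ~(((x3 <-> x6) & x3) | x3)) -> (((x5 -> x4) <-> x5) ^ x4) = False -> True = True
x3 -> x5 = False -> False = True
(x3 -> x5) ^ x3 = True ^ False = True
((x3 & ~(((x3 <-> x6) & x3) | x3)) -> (((x5 -> x4) <-> x5) ^ x4)) ^ ((x3 -> x5) ^ x3) = True ^ True = False
(~(x5 <-> x3) <-> (x3 -> x4)) <-> (((x3 & ~(((x3 <-> x6) & x3) | x3)) -> (((x5 -> x4) <-> x5) ^ x4)) ^ ((x3 -> x5) ^ x3)) = False <-> False = True
x5 ^ ((~(x5 <-> x3) <-> (x3 -> x4)) <-> (((x3 & ~(((x3 <-> x6) & x3) | x3)) -> (((x5 -> x4) <-> x5) ^ x4)) ^ ((x3 -> x5) ^ x3))) = False ^ True = True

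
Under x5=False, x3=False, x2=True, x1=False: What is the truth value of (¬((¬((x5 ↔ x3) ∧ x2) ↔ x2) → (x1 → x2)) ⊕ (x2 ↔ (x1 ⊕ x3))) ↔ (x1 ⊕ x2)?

Substituting x5=False, x3=False, x2=True, x1=False:
x5 ↔ x3 = False ↔ False = True
(x5 ↔ x3) ∧ x2 = True ∧ True = True
¬((x5 ↔ x3) ∧ x2) = ¬True = False
¬((x5 ↔ x3) ∧ x2) ↔ x2 = False ↔ True = False
x1 → x2 = False → True = True
(¬((x5 ↔ x3) ∧ x2) ↔ x2) → (x1 → x2) = False → True = True
¬((¬((x5 ↔ x3) ∧ x2) ↔ x2) → (x1 → x2)) = ¬True = False
x1 ⊕ x3 = False ⊕ False = False
x2 ↔ (x1 ⊕ x3) = True ↔ False = False
¬((¬((x5 ↔ x3) ∧ x2) ↔ x2) → (x1 → x2)) ⊕ (x2 ↔ (x1 ⊕ x3)) = False ⊕ False = False
x1 ⊕ x2 = False ⊕ True = True
(¬((¬((x5 ↔ x3) ∧ x2) ↔ x2) → (x1 → x2)) ⊕ (x2 ↔ (x1 ⊕ x3))) ↔ (x1 ⊕ x2) = False ↔ True = False

False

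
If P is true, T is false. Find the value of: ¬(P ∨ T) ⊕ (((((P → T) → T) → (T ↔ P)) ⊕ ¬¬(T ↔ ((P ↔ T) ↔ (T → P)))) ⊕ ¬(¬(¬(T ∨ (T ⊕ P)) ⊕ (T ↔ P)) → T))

P ∨ T = True ∨ False = True
¬(P ∨ T) = ¬True = False
P → T = True → False = False
(P → T) → T = False → False = True
T ↔ P = False ↔ True = False
((P → T) → T) → (T ↔ P) = True → False = False
P ↔ T = True ↔ False = False
T → P = False → True = True
(P ↔ T) ↔ (T → P) = False ↔ True = False
T ↔ ((P ↔ T) ↔ (T → P)) = False ↔ False = True
¬(T ↔ ((P ↔ T) ↔ (T → P))) = ¬True = False
¬¬(T ↔ ((P ↔ T) ↔ (T → P))) = ¬False = True
(((P → T) → T) → (T ↔ P)) ⊕ ¬¬(T ↔ ((P ↔ T) ↔ (T → P))) = False ⊕ True = True
T ⊕ P = False ⊕ True = True
T ∨ (T ⊕ P) = False ∨ True = True
¬(T ∨ (T ⊕ P)) = ¬True = False
T ↔ P = False ↔ True = False
¬(T ∨ (T ⊕ P)) ⊕ (T ↔ P) = False ⊕ False = False
¬(¬(T ∨ (T ⊕ P)) ⊕ (T ↔ P)) = ¬False = True
¬(¬(T ∨ (T ⊕ P)) ⊕ (T ↔ P)) → T = True → False = False
¬(¬(¬(T ∨ (T ⊕ P)) ⊕ (T ↔ P)) → T) = ¬False = True
((((P → T) → T) → (T ↔ P)) ⊕ ¬¬(T ↔ ((P ↔ T) ↔ (T → P)))) ⊕ ¬(¬(¬(T ∨ (T ⊕ P)) ⊕ (T ↔ P)) → T) = True ⊕ True = False
¬(P ∨ T) ⊕ (((((P → T) → T) → (T ↔ P)) ⊕ ¬¬(T ↔ ((P ↔ T) ↔ (T → P)))) ⊕ ¬(¬(¬(T ∨ (T ⊕ P)) ⊕ (T ↔ P)) → T)) = False ⊕ False = False

False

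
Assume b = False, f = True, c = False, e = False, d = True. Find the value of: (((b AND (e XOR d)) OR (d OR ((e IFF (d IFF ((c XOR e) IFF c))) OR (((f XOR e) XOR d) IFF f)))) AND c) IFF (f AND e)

Substituting b=False, f=True, c=False, e=False, d=True:
e XOR d = False XOR True = True
b AND (e XOR d) = False AND True = False
c XOR e = False XOR False = False
(c XOR e) IFF c = False IFF False = True
d IFF ((c XOR e) IFF c) = True IFF True = True
e IFF (d IFF ((c XOR e) IFF c)) = False IFF True = False
f XOR e = True XOR False = True
(f XOR e) XOR d = True XOR True = False
((f XOR e) XOR d) IFF f = False IFF True = False
(e IFF (d IFF ((c XOR e) IFF c))) OR (((f XOR e) XOR d) IFF f) = False OR False = False
d OR ((e IFF (d IFF ((c XOR e) IFF c))) OR (((f XOR e) XOR d) IFF f)) = True OR False = True
(b AND (e XOR d)) OR (d OR ((e IFF (d IFF ((c XOR e) IFF c))) OR (((f XOR e) XOR d) IFF f))) = False OR True = True
((b AND (e XOR d)) OR (d OR ((e IFF (d IFF ((c XOR e) IFF c))) OR (((f XOR e) XOR d) IFF f)))) AND c = True AND False = False
f AND e = True AND False = False
(((b AND (e XOR d)) OR (d OR ((e IFF (d IFF ((c XOR e) IFF c))) OR (((f XOR e) XOR d) IFF f)))) AND c) IFF (f AND e) = False IFF False = True

True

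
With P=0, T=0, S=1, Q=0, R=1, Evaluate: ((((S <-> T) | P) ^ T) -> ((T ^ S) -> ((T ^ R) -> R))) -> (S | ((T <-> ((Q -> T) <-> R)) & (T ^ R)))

1

Substituting P=0, T=0, S=1, Q=0, R=1:
S <-> T = 1 <-> 0 = 0
(S <-> T) | P = 0 | 0 = 0
((S <-> T) | P) ^ T = 0 ^ 0 = 0
T ^ S = 0 ^ 1 = 1
T ^ R = 0 ^ 1 = 1
(T ^ R) -> R = 1 -> 1 = 1
(T ^ S) -> ((T ^ R) -> R) = 1 -> 1 = 1
(((S <-> T) | P) ^ T) -> ((T ^ S) -> ((T ^ R) -> R)) = 0 -> 1 = 1
Q -> T = 0 -> 0 = 1
(Q -> T) <-> R = 1 <-> 1 = 1
T <-> ((Q -> T) <-> R) = 0 <-> 1 = 0
T ^ R = 0 ^ 1 = 1
(T <-> ((Q -> T) <-> R)) & (T ^ R) = 0 & 1 = 0
S | ((T <-> ((Q -> T) <-> R)) & (T ^ R)) = 1 | 0 = 1
((((S <-> T) | P) ^ T) -> ((T ^ S) -> ((T ^ R) -> R))) -> (S | ((T <-> ((Q -> T) <-> R)) & (T ^ R))) = 1 -> 1 = 1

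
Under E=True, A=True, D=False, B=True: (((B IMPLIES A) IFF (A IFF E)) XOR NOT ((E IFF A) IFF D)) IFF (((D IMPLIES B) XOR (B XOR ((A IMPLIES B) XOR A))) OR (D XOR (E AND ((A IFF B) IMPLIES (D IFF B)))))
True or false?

True

B IMPLIES A = True IMPLIES True = True
A IFF E = True IFF True = True
(B IMPLIES A) IFF (A IFF E) = True IFF True = True
E IFF A = True IFF True = True
(E IFF A) IFF D = True IFF False = False
NOT ((E IFF A) IFF D) = NOT False = True
((B IMPLIES A) IFF (A IFF E)) XOR NOT ((E IFF A) IFF D) = True XOR True = False
D IMPLIES B = False IMPLIES True = True
A IMPLIES B = True IMPLIES True = True
(A IMPLIES B) XOR A = True XOR True = False
B XOR ((A IMPLIES B) XOR A) = True XOR False = True
(D IMPLIES B) XOR (B XOR ((A IMPLIES B) XOR A)) = True XOR True = False
A IFF B = True IFF True = True
D IFF B = False IFF True = False
(A IFF B) IMPLIES (D IFF B) = True IMPLIES False = False
E AND ((A IFF B) IMPLIES (D IFF B)) = True AND False = False
D XOR (E AND ((A IFF B) IMPLIES (D IFF B))) = False XOR False = False
((D IMPLIES B) XOR (B XOR ((A IMPLIES B) XOR A))) OR (D XOR (E AND ((A IFF B) IMPLIES (D IFF B)))) = False OR False = False
(((B IMPLIES A) IFF (A IFF E)) XOR NOT ((E IFF A) IFF D)) IFF (((D IMPLIES B) XOR (B XOR ((A IMPLIES B) XOR A))) OR (D XOR (E AND ((A IFF B) IMPLIES (D IFF B))))) = False IFF False = True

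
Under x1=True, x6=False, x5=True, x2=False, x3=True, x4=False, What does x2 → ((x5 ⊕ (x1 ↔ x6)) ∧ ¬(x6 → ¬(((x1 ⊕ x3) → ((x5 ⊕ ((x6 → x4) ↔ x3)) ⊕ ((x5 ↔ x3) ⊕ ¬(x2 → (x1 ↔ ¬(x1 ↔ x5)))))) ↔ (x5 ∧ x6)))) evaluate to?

x1 ↔ x6 = True ↔ False = False
x5 ⊕ (x1 ↔ x6) = True ⊕ False = True
x1 ⊕ x3 = True ⊕ True = False
x6 → x4 = False → False = True
(x6 → x4) ↔ x3 = True ↔ True = True
x5 ⊕ ((x6 → x4) ↔ x3) = True ⊕ True = False
x5 ↔ x3 = True ↔ True = True
x1 ↔ x5 = True ↔ True = True
¬(x1 ↔ x5) = ¬True = False
x1 ↔ ¬(x1 ↔ x5) = True ↔ False = False
x2 → (x1 ↔ ¬(x1 ↔ x5)) = False → False = True
¬(x2 → (x1 ↔ ¬(x1 ↔ x5))) = ¬True = False
(x5 ↔ x3) ⊕ ¬(x2 → (x1 ↔ ¬(x1 ↔ x5))) = True ⊕ False = True
(x5 ⊕ ((x6 → x4) ↔ x3)) ⊕ ((x5 ↔ x3) ⊕ ¬(x2 → (x1 ↔ ¬(x1 ↔ x5)))) = False ⊕ True = True
(x1 ⊕ x3) → ((x5 ⊕ ((x6 → x4) ↔ x3)) ⊕ ((x5 ↔ x3) ⊕ ¬(x2 → (x1 ↔ ¬(x1 ↔ x5))))) = False → True = True
x5 ∧ x6 = True ∧ False = False
((x1 ⊕ x3) → ((x5 ⊕ ((x6 → x4) ↔ x3)) ⊕ ((x5 ↔ x3) ⊕ ¬(x2 → (x1 ↔ ¬(x1 ↔ x5)))))) ↔ (x5 ∧ x6) = True ↔ False = False
¬(((x1 ⊕ x3) → ((x5 ⊕ ((x6 → x4) ↔ x3)) ⊕ ((x5 ↔ x3) ⊕ ¬(x2 → (x1 ↔ ¬(x1 ↔ x5)))))) ↔ (x5 ∧ x6)) = ¬False = True
x6 → ¬(((x1 ⊕ x3) → ((x5 ⊕ ((x6 → x4) ↔ x3)) ⊕ ((x5 ↔ x3) ⊕ ¬(x2 → (x1 ↔ ¬(x1 ↔ x5)))))) ↔ (x5 ∧ x6)) = False → True = True
¬(x6 → ¬(((x1 ⊕ x3) → ((x5 ⊕ ((x6 → x4) ↔ x3)) ⊕ ((x5 ↔ x3) ⊕ ¬(x2 → (x1 ↔ ¬(x1 ↔ x5)))))) ↔ (x5 ∧ x6))) = ¬True = False
(x5 ⊕ (x1 ↔ x6)) ∧ ¬(x6 → ¬(((x1 ⊕ x3) → ((x5 ⊕ ((x6 → x4) ↔ x3)) ⊕ ((x5 ↔ x3) ⊕ ¬(x2 → (x1 ↔ ¬(x1 ↔ x5)))))) ↔ (x5 ∧ x6))) = True ∧ False = False
x2 → ((x5 ⊕ (x1 ↔ x6)) ∧ ¬(x6 → ¬(((x1 ⊕ x3) → ((x5 ⊕ ((x6 → x4) ↔ x3)) ⊕ ((x5 ↔ x3) ⊕ ¬(x2 → (x1 ↔ ¬(x1 ↔ x5)))))) ↔ (x5 ∧ x6)))) = False → False = True

True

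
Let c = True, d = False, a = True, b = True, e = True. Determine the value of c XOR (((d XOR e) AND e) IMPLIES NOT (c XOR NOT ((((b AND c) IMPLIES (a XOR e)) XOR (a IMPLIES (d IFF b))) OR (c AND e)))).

True

d XOR e = False XOR True = True
(d XOR e) AND e = True AND True = True
b AND c = True AND True = True
a XOR e = True XOR True = False
(b AND c) IMPLIES (a XOR e) = True IMPLIES False = False
d IFF b = False IFF True = False
a IMPLIES (d IFF b) = True IMPLIES False = False
((b AND c) IMPLIES (a XOR e)) XOR (a IMPLIES (d IFF b)) = False XOR False = False
c AND e = True AND True = True
(((b AND c) IMPLIES (a XOR e)) XOR (a IMPLIES (d IFF b))) OR (c AND e) = False OR True = True
NOT ((((b AND c) IMPLIES (a XOR e)) XOR (a IMPLIES (d IFF b))) OR (c AND e)) = NOT True = False
c XOR NOT ((((b AND c) IMPLIES (a XOR e)) XOR (a IMPLIES (d IFF b))) OR (c AND e)) = True XOR False = True
NOT (c XOR NOT ((((b AND c) IMPLIES (a XOR e)) XOR (a IMPLIES (d IFF b))) OR (c AND e))) = NOT True = False
((d XOR e) AND e) IMPLIES NOT (c XOR NOT ((((b AND c) IMPLIES (a XOR e)) XOR (a IMPLIES (d IFF b))) OR (c AND e))) = True IMPLIES False = False
c XOR (((d XOR e) AND e) IMPLIES NOT (c XOR NOT ((((b AND c) IMPLIES (a XOR e)) XOR (a IMPLIES (d IFF b))) OR (c AND e)))) = True XOR False = True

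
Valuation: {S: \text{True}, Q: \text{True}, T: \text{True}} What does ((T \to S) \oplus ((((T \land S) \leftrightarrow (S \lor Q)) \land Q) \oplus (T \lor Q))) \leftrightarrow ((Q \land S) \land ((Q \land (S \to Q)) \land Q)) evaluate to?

T \to S = \text{True} \to \text{True} = \text{True}
T \land S = \text{True} \land \text{True} = \text{True}
S \lor Q = \text{True} \lor \text{True} = \text{True}
(T \land S) \leftrightarrow (S \lor Q) = \text{True} \leftrightarrow \text{True} = \text{True}
((T \land S) \leftrightarrow (S \lor Q)) \land Q = \text{True} \land \text{True} = \text{True}
T \lor Q = \text{True} \lor \text{True} = \text{True}
(((T \land S) \leftrightarrow (S \lor Q)) \land Q) \oplus (T \lor Q) = \text{True} \oplus \text{True} = \text{False}
(T \to S) \oplus ((((T \land S) \leftrightarrow (S \lor Q)) \land Q) \oplus (T \lor Q)) = \text{True} \oplus \text{False} = \text{True}
Q \land S = \text{True} \land \text{True} = \text{True}
S \to Q = \text{True} \to \text{True} = \text{True}
Q \land (S \to Q) = \text{True} \land \text{True} = \text{True}
(Q \land (S \to Q)) \land Q = \text{True} \land \text{True} = \text{True}
(Q \land S) \land ((Q \land (S \to Q)) \land Q) = \text{True} \land \text{True} = \text{True}
((T \to S) \oplus ((((T \land S) \leftrightarrow (S \lor Q)) \land Q) \oplus (T \lor Q))) \leftrightarrow ((Q \land S) \land ((Q \land (S \to Q)) \land Q)) = \text{True} \leftrightarrow \text{True} = \text{True}

\text{True}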